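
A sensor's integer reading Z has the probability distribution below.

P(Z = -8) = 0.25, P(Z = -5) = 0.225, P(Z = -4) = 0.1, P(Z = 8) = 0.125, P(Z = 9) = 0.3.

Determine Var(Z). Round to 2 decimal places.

E[Z] = (-8)(0.25) + (-5)(0.225) + (-4)(0.1) + (8)(0.125) + (9)(0.3) = 0.175
E[Z²] = (-8)²(0.25) + (-5)²(0.225) + (-4)²(0.1) + (8)²(0.125) + (9)²(0.3) = 55.525
Var(Z) = E[Z²] − (E[Z])² = 55.525 − (0.175)² = 55.494375

55.49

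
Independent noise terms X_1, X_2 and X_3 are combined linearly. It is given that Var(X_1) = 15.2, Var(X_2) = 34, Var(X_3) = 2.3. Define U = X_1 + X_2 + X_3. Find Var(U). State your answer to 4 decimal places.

By independence, Var(U) = (1)²Var(X_1) + (1)²Var(X_2) + (1)²Var(X_3)
= (1)²·15.2 + (1)²·34 + (1)²·2.3 = 51.5

51.5000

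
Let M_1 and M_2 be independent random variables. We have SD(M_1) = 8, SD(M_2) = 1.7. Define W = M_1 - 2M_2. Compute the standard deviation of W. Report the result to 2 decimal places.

var(M_1) = 64, var(M_2) = 2.89
By independence, var(W) = (1)²var(M_1) + (-2)²var(M_2)
= (1)²·64 + (-2)²·2.89 = 75.56
SD(W) = √75.56 ≈ 8.69

8.69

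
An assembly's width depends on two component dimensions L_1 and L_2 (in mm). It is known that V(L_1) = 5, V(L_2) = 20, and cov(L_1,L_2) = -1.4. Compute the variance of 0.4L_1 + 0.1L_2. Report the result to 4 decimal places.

V(0.4L_1 + 0.1L_2) = (0.4)²·V(L_1) + (0.1)²·V(L_2) + 2·(0.4)·(0.1)·cov(L_1,L_2)
= 0.16·5 + 0.01·20 + 0.08·-1.4 = 0.888

0.8880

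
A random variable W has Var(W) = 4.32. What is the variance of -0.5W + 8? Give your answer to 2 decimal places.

1.08

Var(-0.5W + 8) = (-0.5)²·Var(W) = 0.25·4.32 = 1.08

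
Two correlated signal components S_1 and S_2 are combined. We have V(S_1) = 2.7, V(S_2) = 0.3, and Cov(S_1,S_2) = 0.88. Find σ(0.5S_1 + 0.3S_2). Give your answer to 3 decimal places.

0.983

V(0.5S_1 + 0.3S_2) = (0.5)²·V(S_1) + (0.3)²·V(S_2) + 2·(0.5)·(0.3)·Cov(S_1,S_2)
= 0.25·2.7 + 0.09·0.3 + 0.3·0.88 = 0.966
σ(0.5S_1 + 0.3S_2) = √0.966 ≈ 0.983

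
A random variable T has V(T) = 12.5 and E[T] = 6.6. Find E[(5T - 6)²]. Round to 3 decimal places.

1041.500

E[5T - 6] = 5·6.6 − 6 = 27
V(5T - 6) = (5)²·12.5 = 312.5
E[(5T - 6)²] = V((5T - 6)) + (E[(5T - 6)])² = 312.5 + (27)² = 1041.5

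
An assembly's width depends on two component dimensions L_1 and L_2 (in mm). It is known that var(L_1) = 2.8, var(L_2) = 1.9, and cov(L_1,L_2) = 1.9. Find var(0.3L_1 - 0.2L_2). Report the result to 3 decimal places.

var(0.3L_1 - 0.2L_2) = (0.3)²·var(L_1) + (-0.2)²·var(L_2) + 2·(0.3)·(-0.2)·cov(L_1,L_2)
= 0.09·2.8 + 0.04·1.9 + -0.12·1.9 = 0.1

0.100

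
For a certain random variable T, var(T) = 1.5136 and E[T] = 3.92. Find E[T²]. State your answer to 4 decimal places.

16.8800

E[T²] = var(T) + (E[T])² = 1.5136 + (3.92)² = 16.88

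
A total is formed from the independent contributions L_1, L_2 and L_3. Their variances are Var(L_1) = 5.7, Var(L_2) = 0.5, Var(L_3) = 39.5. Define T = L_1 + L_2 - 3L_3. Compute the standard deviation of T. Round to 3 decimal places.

19.018

By independence, Var(T) = (1)²Var(L_1) + (1)²Var(L_2) + (-3)²Var(L_3)
= (1)²·5.7 + (1)²·0.5 + (-3)²·39.5 = 361.7
SD(T) = √361.7 ≈ 19.018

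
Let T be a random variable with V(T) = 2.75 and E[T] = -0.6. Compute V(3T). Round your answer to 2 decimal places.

V(3T) = (3)²·V(T) = 9·2.75 = 24.75

24.75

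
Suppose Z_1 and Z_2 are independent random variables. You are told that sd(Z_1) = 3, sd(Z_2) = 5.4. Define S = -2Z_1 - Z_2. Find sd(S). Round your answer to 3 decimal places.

V(Z_1) = 9, V(Z_2) = 29.16
By independence, V(S) = (-2)²V(Z_1) + (-1)²V(Z_2)
= (-2)²·9 + (-1)²·29.16 = 65.16
sd(S) = √65.16 ≈ 8.072

8.072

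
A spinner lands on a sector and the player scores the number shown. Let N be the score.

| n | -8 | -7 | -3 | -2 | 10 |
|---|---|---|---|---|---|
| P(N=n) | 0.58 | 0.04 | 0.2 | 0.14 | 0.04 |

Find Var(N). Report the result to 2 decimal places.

E[N] = (-8)(0.58) + (-7)(0.04) + (-3)(0.2) + (-2)(0.14) + (10)(0.04) = -5.4
E[N²] = (-8)²(0.58) + (-7)²(0.04) + (-3)²(0.2) + (-2)²(0.14) + (10)²(0.04) = 45.44
Var(N) = E[N²] − (E[N])² = 45.44 − (-5.4)² = 16.28

16.28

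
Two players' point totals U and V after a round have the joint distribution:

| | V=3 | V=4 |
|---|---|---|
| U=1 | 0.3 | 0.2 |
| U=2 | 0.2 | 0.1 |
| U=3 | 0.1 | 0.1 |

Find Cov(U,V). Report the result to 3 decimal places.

0.020

E[U] = 1.7,  E[V] = 3.4
E[UV] = 5.8
Cov(U,V) = E[UV] − E[U]E[V] = 5.8 − (1.7)(3.4) = 0.02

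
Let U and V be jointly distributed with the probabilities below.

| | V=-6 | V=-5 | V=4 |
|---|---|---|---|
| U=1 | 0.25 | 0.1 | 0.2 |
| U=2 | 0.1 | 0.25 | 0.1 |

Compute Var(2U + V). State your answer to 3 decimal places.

19.088

E[U] = 1.45,  E[V] = -2.65,  E[UV] = -4.1
Var(U) = 2.35 − (1.45)² = 0.2475;  Var(V) = 26.15 − (-2.65)² = 19.1275
Cov(U,V) = -4.1 − (1.45)(-2.65) = -0.2575
Var(2U + V) = (2)²·0.2475 + (1)²·19.1275 + 2·(2)·(1)·-0.2575 = 19.0875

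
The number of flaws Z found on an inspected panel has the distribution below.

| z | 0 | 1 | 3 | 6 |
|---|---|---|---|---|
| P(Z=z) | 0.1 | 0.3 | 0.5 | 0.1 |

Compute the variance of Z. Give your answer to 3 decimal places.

E[Z] = (0)(0.1) + (1)(0.3) + (3)(0.5) + (6)(0.1) = 2.4
E[Z²] = (0)²(0.1) + (1)²(0.3) + (3)²(0.5) + (6)²(0.1) = 8.4
Var(Z) = E[Z²] − (E[Z])² = 8.4 − (2.4)² = 2.64

2.640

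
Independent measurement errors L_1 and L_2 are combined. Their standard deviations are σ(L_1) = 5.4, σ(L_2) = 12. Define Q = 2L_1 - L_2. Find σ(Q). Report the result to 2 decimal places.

16.14

Var(L_1) = 29.16, Var(L_2) = 144
By independence, Var(Q) = (2)²Var(L_1) + (-1)²Var(L_2)
= (2)²·29.16 + (-1)²·144 = 260.64
σ(Q) = √260.64 ≈ 16.14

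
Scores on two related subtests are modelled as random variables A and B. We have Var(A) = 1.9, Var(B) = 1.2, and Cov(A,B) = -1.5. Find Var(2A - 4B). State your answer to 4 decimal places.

50.8000

Var(2A - 4B) = (2)²·Var(A) + (-4)²·Var(B) + 2·(2)·(-4)·Cov(A,B)
= 4·1.9 + 16·1.2 + -16·-1.5 = 50.8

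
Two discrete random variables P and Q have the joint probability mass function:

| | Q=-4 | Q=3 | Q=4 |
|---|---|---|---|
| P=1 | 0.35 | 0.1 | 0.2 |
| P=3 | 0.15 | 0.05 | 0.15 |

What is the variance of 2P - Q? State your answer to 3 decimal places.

16.948

E[P] = 1.7,  E[Q] = -0.15,  E[PQ] = 0.15
Var(P) = 3.8 − (1.7)² = 0.91;  Var(Q) = 14.95 − (-0.15)² = 14.9275
cov(P,Q) = 0.15 − (1.7)(-0.15) = 0.405
Var(2P - Q) = (2)²·0.91 + (-1)²·14.9275 + 2·(2)·(-1)·0.405 = 16.9475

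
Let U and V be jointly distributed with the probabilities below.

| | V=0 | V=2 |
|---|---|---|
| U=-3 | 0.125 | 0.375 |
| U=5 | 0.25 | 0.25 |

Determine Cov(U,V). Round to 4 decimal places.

E[U] = 1,  E[V] = 1.25
E[UV] = 0.25
Cov(U,V) = E[UV] − E[U]E[V] = 0.25 − (1)(1.25) = -1

-1.0000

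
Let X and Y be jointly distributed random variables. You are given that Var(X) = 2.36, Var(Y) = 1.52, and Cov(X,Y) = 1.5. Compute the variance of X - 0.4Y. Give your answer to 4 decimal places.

Var(X - 0.4Y) = (1)²·Var(X) + (-0.4)²·Var(Y) + 2·(1)·(-0.4)·Cov(X,Y)
= 1·2.36 + 0.16·1.52 + -0.8·1.5 = 1.4032

1.4032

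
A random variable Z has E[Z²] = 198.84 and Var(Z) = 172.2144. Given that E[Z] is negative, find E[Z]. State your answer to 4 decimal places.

-5.1600

(E[Z])² = E[Z²] − Var(Z) = 198.84 − 172.2144 = 26.6256
E[Z] = −√26.6256 = -5.16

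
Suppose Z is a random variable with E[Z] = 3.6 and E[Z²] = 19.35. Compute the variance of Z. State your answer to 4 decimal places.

6.3900

Var(Z) = 19.35 − (3.6)² = 6.39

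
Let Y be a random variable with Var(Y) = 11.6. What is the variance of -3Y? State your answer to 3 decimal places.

104.400

Var(-3Y) = (-3)²·Var(Y) = 9·11.6 = 104.4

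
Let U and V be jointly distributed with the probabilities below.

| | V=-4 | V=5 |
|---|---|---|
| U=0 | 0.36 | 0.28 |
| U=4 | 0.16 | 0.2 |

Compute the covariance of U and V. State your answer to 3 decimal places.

0.979

E[U] = 1.44,  E[V] = 0.32
E[UV] = 1.44
Cov(U,V) = E[UV] − E[U]E[V] = 1.44 − (1.44)(0.32) = 0.9792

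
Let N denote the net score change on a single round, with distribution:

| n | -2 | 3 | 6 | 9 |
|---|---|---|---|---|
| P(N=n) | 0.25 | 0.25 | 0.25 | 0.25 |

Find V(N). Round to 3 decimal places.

E[N] = (-2)(0.25) + (3)(0.25) + (6)(0.25) + (9)(0.25) = 4
E[N²] = (-2)²(0.25) + (3)²(0.25) + (6)²(0.25) + (9)²(0.25) = 32.5
V(N) = E[N²] − (E[N])² = 32.5 − (4)² = 16.5

16.500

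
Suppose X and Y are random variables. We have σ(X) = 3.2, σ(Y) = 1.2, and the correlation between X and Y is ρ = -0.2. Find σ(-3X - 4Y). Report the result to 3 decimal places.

V(X) = (3.2)² = 10.24;  V(Y) = (1.2)² = 1.44
cov(X,Y) = ρ·σ(X)·σ(Y) = -0.2·3.2·1.2 = -0.768
V(-3X - 4Y) = (-3)²·V(X) + (-4)²·V(Y) + 2·(-3)·(-4)·cov(X,Y)
= 9·10.24 + 16·1.44 + 24·-0.768 = 96.768
σ(-3X - 4Y) = √96.768 ≈ 9.837

9.837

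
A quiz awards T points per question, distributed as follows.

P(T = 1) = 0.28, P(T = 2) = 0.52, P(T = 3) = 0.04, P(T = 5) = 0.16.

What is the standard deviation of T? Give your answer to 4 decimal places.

1.3048

E[T] = (1)(0.28) + (2)(0.52) + (3)(0.04) + (5)(0.16) = 2.24
E[T²] = (1)²(0.28) + (2)²(0.52) + (3)²(0.04) + (5)²(0.16) = 6.72
V(T) = E[T²] − (E[T])² = 6.72 − (2.24)² = 1.7024
SD(T) = √1.7024 ≈ 1.3048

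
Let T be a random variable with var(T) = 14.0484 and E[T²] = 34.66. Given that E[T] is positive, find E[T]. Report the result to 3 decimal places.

4.540

(E[T])² = E[T²] − var(T) = 34.66 − 14.0484 = 20.6116
E[T] = √20.6116 = 4.54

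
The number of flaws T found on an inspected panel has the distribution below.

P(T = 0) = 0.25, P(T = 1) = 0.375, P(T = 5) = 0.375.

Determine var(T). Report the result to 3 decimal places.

E[T] = (0)(0.25) + (1)(0.375) + (5)(0.375) = 2.25
E[T²] = (0)²(0.25) + (1)²(0.375) + (5)²(0.375) = 9.75
var(T) = E[T²] − (E[T])² = 9.75 − (2.25)² = 4.6875

4.688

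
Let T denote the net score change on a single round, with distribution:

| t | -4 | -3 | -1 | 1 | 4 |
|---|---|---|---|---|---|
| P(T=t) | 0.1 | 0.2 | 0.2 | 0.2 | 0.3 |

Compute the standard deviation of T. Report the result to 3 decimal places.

2.926

E[T] = (-4)(0.1) + (-3)(0.2) + (-1)(0.2) + (1)(0.2) + (4)(0.3) = 0.2
E[T²] = (-4)²(0.1) + (-3)²(0.2) + (-1)²(0.2) + (1)²(0.2) + (4)²(0.3) = 8.6
Var(T) = E[T²] − (E[T])² = 8.6 − (0.2)² = 8.56
SD(T) = √8.56 ≈ 2.926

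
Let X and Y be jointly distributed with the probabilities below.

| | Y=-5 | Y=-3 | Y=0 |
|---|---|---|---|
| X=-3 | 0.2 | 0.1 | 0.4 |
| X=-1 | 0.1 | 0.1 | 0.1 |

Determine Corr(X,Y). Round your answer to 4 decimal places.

-0.1678

E[X] = -2.4,  E[Y] = -2.1
E[XY] = 4.7
Cov(X,Y) = E[XY] − E[X]E[Y] = 4.7 − (-2.4)(-2.1) = -0.34
V(X) = 0.84,  V(Y) = 4.89
ρ = -0.34 / √(0.84·4.89) ≈ -0.1678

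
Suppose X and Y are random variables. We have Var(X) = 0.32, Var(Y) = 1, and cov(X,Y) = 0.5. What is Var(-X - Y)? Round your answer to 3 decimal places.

Var(-X - Y) = (-1)²·Var(X) + (-1)²·Var(Y) + 2·(-1)·(-1)·cov(X,Y)
= 1·0.32 + 1·1 + 2·0.5 = 2.32

2.320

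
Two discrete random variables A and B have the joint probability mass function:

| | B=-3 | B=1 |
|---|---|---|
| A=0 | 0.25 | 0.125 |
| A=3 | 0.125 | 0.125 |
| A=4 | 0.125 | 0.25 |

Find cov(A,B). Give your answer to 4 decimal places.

1.0000

E[A] = 2.25,  E[B] = -1
E[AB] = -1.25
cov(A,B) = E[AB] − E[A]E[B] = -1.25 − (2.25)(-1) = 1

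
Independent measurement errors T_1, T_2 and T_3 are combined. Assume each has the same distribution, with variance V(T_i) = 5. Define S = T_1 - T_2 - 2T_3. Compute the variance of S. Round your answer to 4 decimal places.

30.0000

By independence, V(S) = (1)²V(T_1) + (-1)²V(T_2) + (-2)²V(T_3)
= (1)²·5 + (-1)²·5 + (-2)²·5 = 30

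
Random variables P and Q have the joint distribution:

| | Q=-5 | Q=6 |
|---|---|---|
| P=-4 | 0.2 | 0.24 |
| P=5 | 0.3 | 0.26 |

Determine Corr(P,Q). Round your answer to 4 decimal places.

-0.0806

E[P] = 1.04,  E[Q] = 0.5
E[PQ] = -1.46
Cov(P,Q) = E[PQ] − E[P]E[Q] = -1.46 − (1.04)(0.5) = -1.98
Var(P) = 19.9584,  Var(Q) = 30.25
ρ = -1.98 / √(19.9584·30.25) ≈ -0.0806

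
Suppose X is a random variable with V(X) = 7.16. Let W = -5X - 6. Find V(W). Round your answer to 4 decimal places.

179.0000

V(-5X - 6) = (-5)²·V(X) = 25·7.16 = 179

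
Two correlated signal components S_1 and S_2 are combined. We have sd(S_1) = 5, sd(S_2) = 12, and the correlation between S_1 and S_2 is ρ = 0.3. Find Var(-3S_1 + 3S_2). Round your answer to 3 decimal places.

1197.000

Var(S_1) = (5)² = 25;  Var(S_2) = (12)² = 144
Cov(S_1,S_2) = ρ·sd(S_1)·sd(S_2) = 0.3·5·12 = 18
Var(-3S_1 + 3S_2) = (-3)²·Var(S_1) + (3)²·Var(S_2) + 2·(-3)·(3)·Cov(S_1,S_2)
= 9·25 + 9·144 + -18·18 = 1197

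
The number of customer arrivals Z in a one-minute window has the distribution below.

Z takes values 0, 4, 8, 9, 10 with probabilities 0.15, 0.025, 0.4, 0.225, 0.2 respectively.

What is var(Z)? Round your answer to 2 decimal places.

E[Z] = (0)(0.15) + (4)(0.025) + (8)(0.4) + (9)(0.225) + (10)(0.2) = 7.325
E[Z²] = (0)²(0.15) + (4)²(0.025) + (8)²(0.4) + (9)²(0.225) + (10)²(0.2) = 64.225
var(Z) = E[Z²] − (E[Z])² = 64.225 − (7.325)² = 10.569375

10.57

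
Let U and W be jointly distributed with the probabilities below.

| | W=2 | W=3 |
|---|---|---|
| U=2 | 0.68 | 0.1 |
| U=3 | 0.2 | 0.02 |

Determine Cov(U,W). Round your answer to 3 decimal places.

-0.006

E[U] = 2.22,  E[W] = 2.12
E[UW] = 4.7
Cov(U,W) = E[UW] − E[U]E[W] = 4.7 − (2.22)(2.12) = -0.0064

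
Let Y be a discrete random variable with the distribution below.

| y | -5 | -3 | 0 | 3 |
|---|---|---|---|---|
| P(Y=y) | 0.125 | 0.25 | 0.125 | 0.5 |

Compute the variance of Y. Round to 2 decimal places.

E[Y] = (-5)(0.125) + (-3)(0.25) + (0)(0.125) + (3)(0.5) = 0.125
E[Y²] = (-5)²(0.125) + (-3)²(0.25) + (0)²(0.125) + (3)²(0.5) = 9.875
var(Y) = E[Y²] − (E[Y])² = 9.875 − (0.125)² = 9.859375

9.86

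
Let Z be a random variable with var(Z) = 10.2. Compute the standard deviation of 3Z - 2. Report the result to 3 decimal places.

9.581

var(3Z - 2) = (3)²·10.2 = 91.8
SD(3Z - 2) = √91.8 ≈ 9.581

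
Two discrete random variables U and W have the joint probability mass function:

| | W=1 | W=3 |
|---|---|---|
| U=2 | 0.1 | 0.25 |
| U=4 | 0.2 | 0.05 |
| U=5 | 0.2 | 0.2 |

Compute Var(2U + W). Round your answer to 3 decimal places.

E[U] = 3.7,  E[W] = 2,  E[UW] = 7.1
Var(U) = 15.4 − (3.7)² = 1.71;  Var(W) = 5 − (2)² = 1
cov(U,W) = 7.1 − (3.7)(2) = -0.3
Var(2U + W) = (2)²·1.71 + (1)²·1 + 2·(2)·(1)·-0.3 = 6.64

6.640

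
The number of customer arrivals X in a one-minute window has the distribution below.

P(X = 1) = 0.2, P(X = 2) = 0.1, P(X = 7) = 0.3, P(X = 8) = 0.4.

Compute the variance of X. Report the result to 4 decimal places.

E[X] = (1)(0.2) + (2)(0.1) + (7)(0.3) + (8)(0.4) = 5.7
E[X²] = (1)²(0.2) + (2)²(0.1) + (7)²(0.3) + (8)²(0.4) = 40.9
V(X) = E[X²] − (E[X])² = 40.9 − (5.7)² = 8.41

8.4100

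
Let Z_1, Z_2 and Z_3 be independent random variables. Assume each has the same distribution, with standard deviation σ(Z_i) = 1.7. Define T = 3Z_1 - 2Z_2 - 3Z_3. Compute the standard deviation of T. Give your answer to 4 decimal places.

V(Z_i) = (1.7)² = 2.89
By independence, V(T) = (3)²V(Z_1) + (-2)²V(Z_2) + (-3)²V(Z_3)
= (3)²·2.89 + (-2)²·2.89 + (-3)²·2.89 = 63.58
σ(T) = √63.58 ≈ 7.9737

7.9737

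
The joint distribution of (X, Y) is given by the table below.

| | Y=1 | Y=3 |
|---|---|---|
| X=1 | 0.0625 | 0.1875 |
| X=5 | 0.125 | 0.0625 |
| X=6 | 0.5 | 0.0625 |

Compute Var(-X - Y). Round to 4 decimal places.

3.0273

E[X] = 4.5625,  E[Y] = 1.625,  E[XY] = 6.3125
Var(X) = 25.1875 − (4.5625)² = 4.37109375;  Var(Y) = 3.5 − (1.625)² = 0.859375
cov(X,Y) = 6.3125 − (4.5625)(1.625) = -1.1015625
Var(-X - Y) = (-1)²·4.37109375 + (-1)²·0.859375 + 2·(-1)·(-1)·-1.1015625 = 3.02734375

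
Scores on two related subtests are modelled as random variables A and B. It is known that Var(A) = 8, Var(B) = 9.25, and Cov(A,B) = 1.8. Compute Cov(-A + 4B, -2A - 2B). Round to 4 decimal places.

Cov(-A + 4B, -2A - 2B) = (-1)(-2)Var(A) + (4)(-2)Var(B) + [(-1)(-2) + (4)(-2)]Cov(A,B)
= 2·8 + -8·9.25 + -6·1.8 = -68.8

-68.8000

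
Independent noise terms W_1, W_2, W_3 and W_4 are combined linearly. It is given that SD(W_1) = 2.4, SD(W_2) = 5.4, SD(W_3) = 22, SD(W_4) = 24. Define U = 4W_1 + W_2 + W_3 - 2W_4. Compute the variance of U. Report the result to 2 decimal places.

2909.32

V(W_1) = 5.76, V(W_2) = 29.16, V(W_3) = 484, V(W_4) = 576
By independence, V(U) = (4)²V(W_1) + (1)²V(W_2) + (1)²V(W_3) + (-2)²V(W_4)
= (4)²·5.76 + (1)²·29.16 + (1)²·484 + (-2)²·576 = 2909.32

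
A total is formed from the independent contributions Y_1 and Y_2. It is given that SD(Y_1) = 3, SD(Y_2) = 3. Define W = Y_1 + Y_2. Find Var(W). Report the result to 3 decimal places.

18.000

Var(Y_1) = 9, Var(Y_2) = 9
By independence, Var(W) = (1)²Var(Y_1) + (1)²Var(Y_2)
= (1)²·9 + (1)²·9 = 18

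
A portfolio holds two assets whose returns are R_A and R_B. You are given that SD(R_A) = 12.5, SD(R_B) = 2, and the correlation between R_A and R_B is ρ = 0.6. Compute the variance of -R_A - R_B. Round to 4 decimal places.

Var(R_A) = (12.5)² = 156.25;  Var(R_B) = (2)² = 4
cov(R_A,R_B) = ρ·SD(R_A)·SD(R_B) = 0.6·12.5·2 = 15
Var(-R_A - R_B) = (-1)²·Var(R_A) + (-1)²·Var(R_B) + 2·(-1)·(-1)·cov(R_A,R_B)
= 1·156.25 + 1·4 + 2·15 = 190.25

190.2500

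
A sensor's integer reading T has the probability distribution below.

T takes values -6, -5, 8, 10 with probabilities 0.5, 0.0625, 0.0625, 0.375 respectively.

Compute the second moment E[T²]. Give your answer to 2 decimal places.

E[T²] = (-6)²(0.5) + (-5)²(0.0625) + (8)²(0.0625) + (10)²(0.375) = 61.0625

61.06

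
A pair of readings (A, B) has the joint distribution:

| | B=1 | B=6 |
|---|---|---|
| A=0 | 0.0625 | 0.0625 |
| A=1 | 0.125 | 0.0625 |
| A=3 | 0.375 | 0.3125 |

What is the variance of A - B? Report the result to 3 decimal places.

7.309

E[A] = 2.25,  E[B] = 3.1875,  E[AB] = 7.25
var(A) = 6.375 − (2.25)² = 1.3125;  var(B) = 16.3125 − (3.1875)² = 6.15234375
Cov(A,B) = 7.25 − (2.25)(3.1875) = 0.078125
var(A - B) = (1)²·1.3125 + (-1)²·6.15234375 + 2·(1)·(-1)·0.078125 = 7.30859375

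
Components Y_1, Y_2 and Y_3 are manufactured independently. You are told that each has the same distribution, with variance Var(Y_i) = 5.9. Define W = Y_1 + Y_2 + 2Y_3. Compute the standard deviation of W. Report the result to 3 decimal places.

By independence, Var(W) = (1)²Var(Y_1) + (1)²Var(Y_2) + (2)²Var(Y_3)
= (1)²·5.9 + (1)²·5.9 + (2)²·5.9 = 35.4
σ(W) = √35.4 ≈ 5.950

5.950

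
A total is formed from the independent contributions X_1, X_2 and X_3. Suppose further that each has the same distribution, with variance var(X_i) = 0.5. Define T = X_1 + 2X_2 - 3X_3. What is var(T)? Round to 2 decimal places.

By independence, var(T) = (1)²var(X_1) + (2)²var(X_2) + (-3)²var(X_3)
= (1)²·0.5 + (2)²·0.5 + (-3)²·0.5 = 7

7.00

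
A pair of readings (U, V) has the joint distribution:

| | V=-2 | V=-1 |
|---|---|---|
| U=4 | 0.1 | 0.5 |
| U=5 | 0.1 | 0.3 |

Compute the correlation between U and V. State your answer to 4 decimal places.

E[U] = 4.4,  E[V] = -1.2
E[UV] = -5.3
Cov(U,V) = E[UV] − E[U]E[V] = -5.3 − (4.4)(-1.2) = -0.02
Var(U) = 0.24,  Var(V) = 0.16
ρ = -0.02 / √(0.24·0.16) ≈ -0.1021

-0.1021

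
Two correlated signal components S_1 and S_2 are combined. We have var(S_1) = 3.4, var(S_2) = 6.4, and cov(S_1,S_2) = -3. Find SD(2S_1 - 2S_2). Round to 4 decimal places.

var(2S_1 - 2S_2) = (2)²·var(S_1) + (-2)²·var(S_2) + 2·(2)·(-2)·cov(S_1,S_2)
= 4·3.4 + 4·6.4 + -8·-3 = 63.2
SD(2S_1 - 2S_2) = √63.2 ≈ 7.9498

7.9498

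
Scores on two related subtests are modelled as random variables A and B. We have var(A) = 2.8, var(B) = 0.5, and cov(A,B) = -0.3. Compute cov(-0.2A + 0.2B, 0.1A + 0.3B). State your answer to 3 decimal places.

-0.014

cov(-0.2A + 0.2B, 0.1A + 0.3B) = (-0.2)(0.1)var(A) + (0.2)(0.3)var(B) + [(-0.2)(0.3) + (0.2)(0.1)]cov(A,B)
= -0.02·2.8 + 0.06·0.5 + -0.04·-0.3 = -0.014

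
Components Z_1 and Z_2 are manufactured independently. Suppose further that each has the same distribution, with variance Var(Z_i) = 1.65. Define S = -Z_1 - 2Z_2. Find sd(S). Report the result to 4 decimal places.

By independence, Var(S) = (-1)²Var(Z_1) + (-2)²Var(Z_2)
= (-1)²·1.65 + (-2)²·1.65 = 8.25
sd(S) = √8.25 ≈ 2.8723

2.8723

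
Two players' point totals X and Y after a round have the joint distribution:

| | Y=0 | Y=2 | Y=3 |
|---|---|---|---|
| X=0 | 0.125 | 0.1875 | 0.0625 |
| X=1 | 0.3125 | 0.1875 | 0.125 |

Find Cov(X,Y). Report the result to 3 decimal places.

-0.070

E[X] = 0.625,  E[Y] = 1.3125
E[XY] = 0.75
Cov(X,Y) = E[XY] − E[X]E[Y] = 0.75 − (0.625)(1.3125) = -0.0703125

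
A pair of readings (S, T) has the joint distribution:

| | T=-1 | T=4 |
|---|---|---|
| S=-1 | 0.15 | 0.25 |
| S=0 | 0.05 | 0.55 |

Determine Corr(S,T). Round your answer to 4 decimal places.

0.3572

E[S] = -0.4,  E[T] = 3
E[ST] = -0.85
Cov(S,T) = E[ST] − E[S]E[T] = -0.85 − (-0.4)(3) = 0.35
Var(S) = 0.24,  Var(T) = 4
ρ = 0.35 / √(0.24·4) ≈ 0.3572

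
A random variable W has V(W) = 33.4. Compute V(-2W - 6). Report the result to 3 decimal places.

V(-2W - 6) = (-2)²·V(W) = 4·33.4 = 133.6

133.600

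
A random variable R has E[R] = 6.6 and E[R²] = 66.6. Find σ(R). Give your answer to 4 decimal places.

4.8000

V(R) = 66.6 − (6.6)² = 23.04
σ(R) = √23.04 ≈ 4.8000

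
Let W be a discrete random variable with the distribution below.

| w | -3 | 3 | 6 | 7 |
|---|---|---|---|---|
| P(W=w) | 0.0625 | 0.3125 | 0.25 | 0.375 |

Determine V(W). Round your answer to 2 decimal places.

E[W] = (-3)(0.0625) + (3)(0.3125) + (6)(0.25) + (7)(0.375) = 4.875
E[W²] = (-3)²(0.0625) + (3)²(0.3125) + (6)²(0.25) + (7)²(0.375) = 30.75
V(W) = E[W²] − (E[W])² = 30.75 − (4.875)² = 6.984375

6.98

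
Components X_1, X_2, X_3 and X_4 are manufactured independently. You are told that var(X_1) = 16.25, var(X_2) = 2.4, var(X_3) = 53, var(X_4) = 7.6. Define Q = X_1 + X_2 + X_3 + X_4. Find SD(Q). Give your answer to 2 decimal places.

8.90

By independence, var(Q) = (1)²var(X_1) + (1)²var(X_2) + (1)²var(X_3) + (1)²var(X_4)
= (1)²·16.25 + (1)²·2.4 + (1)²·53 + (1)²·7.6 = 79.25
SD(Q) = √79.25 ≈ 8.90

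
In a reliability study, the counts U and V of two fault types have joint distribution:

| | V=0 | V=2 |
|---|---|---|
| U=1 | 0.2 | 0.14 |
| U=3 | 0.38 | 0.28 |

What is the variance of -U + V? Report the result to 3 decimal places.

E[U] = 2.32,  E[V] = 0.84,  E[UV] = 1.96
Var(U) = 6.28 − (2.32)² = 0.8976;  Var(V) = 1.68 − (0.84)² = 0.9744
cov(U,V) = 1.96 − (2.32)(0.84) = 0.0112
Var(-U + V) = (-1)²·0.8976 + (1)²·0.9744 + 2·(-1)·(1)·0.0112 = 1.8496

1.850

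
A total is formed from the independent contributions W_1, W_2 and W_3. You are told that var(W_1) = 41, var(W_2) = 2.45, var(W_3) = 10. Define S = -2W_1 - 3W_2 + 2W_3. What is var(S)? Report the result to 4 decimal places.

226.0500

By independence, var(S) = (-2)²var(W_1) + (-3)²var(W_2) + (2)²var(W_3)
= (-2)²·41 + (-3)²·2.45 + (2)²·10 = 226.05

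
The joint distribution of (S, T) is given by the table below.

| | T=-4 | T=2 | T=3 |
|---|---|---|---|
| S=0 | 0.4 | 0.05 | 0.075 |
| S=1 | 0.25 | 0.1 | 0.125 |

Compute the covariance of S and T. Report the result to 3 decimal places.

E[S] = 0.475,  E[T] = -1.7
E[ST] = -0.425
cov(S,T) = E[ST] − E[S]E[T] = -0.425 − (0.475)(-1.7) = 0.3825

0.383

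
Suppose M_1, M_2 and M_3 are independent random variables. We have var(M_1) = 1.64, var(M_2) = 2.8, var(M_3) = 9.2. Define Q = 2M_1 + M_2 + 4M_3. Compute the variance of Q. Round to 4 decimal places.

By independence, var(Q) = (2)²var(M_1) + (1)²var(M_2) + (4)²var(M_3)
= (2)²·1.64 + (1)²·2.8 + (4)²·9.2 = 156.56

156.5600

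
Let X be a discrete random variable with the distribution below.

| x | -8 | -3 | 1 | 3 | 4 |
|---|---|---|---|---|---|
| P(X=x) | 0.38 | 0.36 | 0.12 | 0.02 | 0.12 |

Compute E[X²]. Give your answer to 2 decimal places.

29.78

E[X²] = (-8)²(0.38) + (-3)²(0.36) + (1)²(0.12) + (3)²(0.02) + (4)²(0.12) = 29.78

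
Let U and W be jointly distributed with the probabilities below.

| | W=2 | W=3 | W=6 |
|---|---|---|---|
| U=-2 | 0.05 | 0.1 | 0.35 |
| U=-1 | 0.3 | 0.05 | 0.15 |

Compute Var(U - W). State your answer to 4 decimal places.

4.6275

E[U] = -1.5,  E[W] = 4.15,  E[UW] = -6.65
Var(U) = 2.5 − (-1.5)² = 0.25;  Var(W) = 20.75 − (4.15)² = 3.5275
cov(U,W) = -6.65 − (-1.5)(4.15) = -0.425
Var(U - W) = (1)²·0.25 + (-1)²·3.5275 + 2·(1)·(-1)·-0.425 = 4.6275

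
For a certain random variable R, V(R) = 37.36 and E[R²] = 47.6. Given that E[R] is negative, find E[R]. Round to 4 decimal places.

(E[R])² = E[R²] − V(R) = 47.6 − 37.36 = 10.24
E[R] = −√10.24 = -3.2

-3.2000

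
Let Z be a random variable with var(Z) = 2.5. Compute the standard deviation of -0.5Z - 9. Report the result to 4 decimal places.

0.7906

var(-0.5Z - 9) = (-0.5)²·2.5 = 0.625
SD(-0.5Z - 9) = √0.625 ≈ 0.7906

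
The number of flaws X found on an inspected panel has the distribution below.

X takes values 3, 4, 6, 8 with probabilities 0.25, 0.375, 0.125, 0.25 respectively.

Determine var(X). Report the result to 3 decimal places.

E[X] = (3)(0.25) + (4)(0.375) + (6)(0.125) + (8)(0.25) = 5
E[X²] = (3)²(0.25) + (4)²(0.375) + (6)²(0.125) + (8)²(0.25) = 28.75
var(X) = E[X²] − (E[X])² = 28.75 − (5)² = 3.75

3.750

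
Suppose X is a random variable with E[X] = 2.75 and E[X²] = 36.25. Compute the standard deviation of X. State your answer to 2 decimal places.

5.36

var(X) = 36.25 − (2.75)² = 28.6875
sd(X) = √28.6875 ≈ 5.36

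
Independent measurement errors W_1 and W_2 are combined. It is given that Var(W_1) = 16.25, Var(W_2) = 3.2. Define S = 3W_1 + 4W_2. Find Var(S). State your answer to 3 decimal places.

By independence, Var(S) = (3)²Var(W_1) + (4)²Var(W_2)
= (3)²·16.25 + (4)²·3.2 = 197.45

197.450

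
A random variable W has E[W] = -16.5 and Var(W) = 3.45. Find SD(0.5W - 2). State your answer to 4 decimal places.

Var(0.5W - 2) = (0.5)²·3.45 = 0.8625
SD(0.5W - 2) = √0.8625 ≈ 0.9287

0.9287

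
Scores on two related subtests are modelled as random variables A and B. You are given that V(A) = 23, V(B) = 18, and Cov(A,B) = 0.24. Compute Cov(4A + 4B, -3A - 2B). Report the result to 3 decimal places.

-424.800

Cov(4A + 4B, -3A - 2B) = (4)(-3)V(A) + (4)(-2)V(B) + [(4)(-2) + (4)(-3)]Cov(A,B)
= -12·23 + -8·18 + -20·0.24 = -424.8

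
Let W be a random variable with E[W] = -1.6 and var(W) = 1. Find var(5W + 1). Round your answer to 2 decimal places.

25.00

var(5W + 1) = (5)²·var(W) = 25·1 = 25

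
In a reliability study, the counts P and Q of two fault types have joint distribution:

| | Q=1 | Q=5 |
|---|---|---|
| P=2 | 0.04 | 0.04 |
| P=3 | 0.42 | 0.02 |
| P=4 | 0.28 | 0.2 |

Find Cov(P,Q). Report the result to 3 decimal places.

E[P] = 3.4,  E[Q] = 2.04
E[PQ] = 7.16
Cov(P,Q) = E[PQ] − E[P]E[Q] = 7.16 − (3.4)(2.04) = 0.224

0.224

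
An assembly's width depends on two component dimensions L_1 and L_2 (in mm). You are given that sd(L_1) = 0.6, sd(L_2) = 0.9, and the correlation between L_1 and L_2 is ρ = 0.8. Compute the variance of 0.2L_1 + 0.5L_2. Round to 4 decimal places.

0.3033

Var(L_1) = (0.6)² = 0.36;  Var(L_2) = (0.9)² = 0.81
cov(L_1,L_2) = ρ·sd(L_1)·sd(L_2) = 0.8·0.6·0.9 = 0.432
Var(0.2L_1 + 0.5L_2) = (0.2)²·Var(L_1) + (0.5)²·Var(L_2) + 2·(0.2)·(0.5)·cov(L_1,L_2)
= 0.04·0.36 + 0.25·0.81 + 0.2·0.432 = 0.3033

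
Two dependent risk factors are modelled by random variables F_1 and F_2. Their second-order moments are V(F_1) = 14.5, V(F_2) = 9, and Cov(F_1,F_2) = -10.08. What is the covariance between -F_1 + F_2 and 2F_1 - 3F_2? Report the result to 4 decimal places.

-106.4000

Cov(-F_1 + F_2, 2F_1 - 3F_2) = (-1)(2)V(F_1) + (1)(-3)V(F_2) + [(-1)(-3) + (1)(2)]Cov(F_1,F_2)
= -2·14.5 + -3·9 + 5·-10.08 = -106.4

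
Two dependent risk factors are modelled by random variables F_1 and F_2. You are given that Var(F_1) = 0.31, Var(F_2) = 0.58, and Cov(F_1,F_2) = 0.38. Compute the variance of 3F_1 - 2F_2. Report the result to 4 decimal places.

0.5500

Var(3F_1 - 2F_2) = (3)²·Var(F_1) + (-2)²·Var(F_2) + 2·(3)·(-2)·Cov(F_1,F_2)
= 9·0.31 + 4·0.58 + -12·0.38 = 0.55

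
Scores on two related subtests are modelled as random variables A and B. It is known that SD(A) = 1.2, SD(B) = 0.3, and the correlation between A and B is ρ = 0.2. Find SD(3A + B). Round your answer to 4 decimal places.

Var(A) = (1.2)² = 1.44;  Var(B) = (0.3)² = 0.09
Cov(A,B) = ρ·SD(A)·SD(B) = 0.2·1.2·0.3 = 0.072
Var(3A + B) = (3)²·Var(A) + (1)²·Var(B) + 2·(3)·(1)·Cov(A,B)
= 9·1.44 + 1·0.09 + 6·0.072 = 13.482
SD(3A + B) = √13.482 ≈ 3.6718

3.6718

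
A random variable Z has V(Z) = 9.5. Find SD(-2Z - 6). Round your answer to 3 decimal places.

V(-2Z - 6) = (-2)²·9.5 = 38
SD(-2Z - 6) = √38 ≈ 6.164

6.164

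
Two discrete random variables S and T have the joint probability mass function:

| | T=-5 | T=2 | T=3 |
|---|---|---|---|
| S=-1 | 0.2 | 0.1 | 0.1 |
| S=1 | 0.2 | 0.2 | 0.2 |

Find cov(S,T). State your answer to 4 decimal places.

E[S] = 0.2,  E[T] = -0.5
E[ST] = 0.5
cov(S,T) = E[ST] − E[S]E[T] = 0.5 − (0.2)(-0.5) = 0.6

0.6000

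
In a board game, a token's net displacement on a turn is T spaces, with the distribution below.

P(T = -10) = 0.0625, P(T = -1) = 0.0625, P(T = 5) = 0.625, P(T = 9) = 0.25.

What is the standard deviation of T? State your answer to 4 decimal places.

4.4961

E[T] = (-10)(0.0625) + (-1)(0.0625) + (5)(0.625) + (9)(0.25) = 4.6875
E[T²] = (-10)²(0.0625) + (-1)²(0.0625) + (5)²(0.625) + (9)²(0.25) = 42.1875
V(T) = E[T²] − (E[T])² = 42.1875 − (4.6875)² = 20.21484375
sd(T) = √20.21484375 ≈ 4.4961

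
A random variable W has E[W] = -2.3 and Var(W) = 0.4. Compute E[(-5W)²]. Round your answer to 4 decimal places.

142.2500

E[-5W] = -5·-2.3 = 11.5
Var(-5W) = (-5)²·0.4 = 10
E[(-5W)²] = Var((-5W)) + (E[(-5W)])² = 10 + (11.5)² = 142.25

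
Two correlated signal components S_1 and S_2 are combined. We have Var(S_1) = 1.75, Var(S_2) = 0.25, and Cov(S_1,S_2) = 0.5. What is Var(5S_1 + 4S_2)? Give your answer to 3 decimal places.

67.750

Var(5S_1 + 4S_2) = (5)²·Var(S_1) + (4)²·Var(S_2) + 2·(5)·(4)·Cov(S_1,S_2)
= 25·1.75 + 16·0.25 + 40·0.5 = 67.75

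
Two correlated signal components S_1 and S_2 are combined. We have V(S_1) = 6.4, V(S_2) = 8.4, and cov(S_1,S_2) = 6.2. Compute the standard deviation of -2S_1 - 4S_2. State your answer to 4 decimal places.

V(-2S_1 - 4S_2) = (-2)²·V(S_1) + (-4)²·V(S_2) + 2·(-2)·(-4)·cov(S_1,S_2)
= 4·6.4 + 16·8.4 + 16·6.2 = 259.2
SD(-2S_1 - 4S_2) = √259.2 ≈ 16.0997

16.0997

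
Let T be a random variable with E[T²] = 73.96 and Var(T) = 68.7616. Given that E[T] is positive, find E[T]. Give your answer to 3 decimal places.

2.280

(E[T])² = E[T²] − Var(T) = 73.96 − 68.7616 = 5.1984
E[T] = √5.1984 = 2.28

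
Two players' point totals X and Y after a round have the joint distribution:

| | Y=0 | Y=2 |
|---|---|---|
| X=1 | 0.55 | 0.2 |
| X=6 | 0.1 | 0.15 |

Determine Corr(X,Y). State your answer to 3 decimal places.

E[X] = 2.25,  E[Y] = 0.7
E[XY] = 2.2
cov(X,Y) = E[XY] − E[X]E[Y] = 2.2 − (2.25)(0.7) = 0.625
Var(X) = 4.6875,  Var(Y) = 0.91
ρ = 0.625 / √(4.6875·0.91) ≈ 0.303

0.303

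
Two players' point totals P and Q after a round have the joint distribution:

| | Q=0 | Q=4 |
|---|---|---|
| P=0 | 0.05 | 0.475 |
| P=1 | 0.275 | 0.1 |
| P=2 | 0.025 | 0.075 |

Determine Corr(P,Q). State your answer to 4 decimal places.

E[P] = 0.575,  E[Q] = 2.6
E[PQ] = 1
Cov(P,Q) = E[PQ] − E[P]E[Q] = 1 − (0.575)(2.6) = -0.495
Var(P) = 0.444375,  Var(Q) = 3.64
ρ = -0.495 / √(0.444375·3.64) ≈ -0.3892

-0.3892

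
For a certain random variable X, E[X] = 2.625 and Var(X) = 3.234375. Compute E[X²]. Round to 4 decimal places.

E[X²] = Var(X) + (E[X])² = 3.234375 + (2.625)² = 10.125

10.1250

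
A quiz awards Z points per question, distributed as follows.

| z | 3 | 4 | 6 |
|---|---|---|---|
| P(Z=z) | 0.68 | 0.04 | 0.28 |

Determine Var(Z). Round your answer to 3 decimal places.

1.786

E[Z] = (3)(0.68) + (4)(0.04) + (6)(0.28) = 3.88
E[Z²] = (3)²(0.68) + (4)²(0.04) + (6)²(0.28) = 16.84
Var(Z) = E[Z²] − (E[Z])² = 16.84 − (3.88)² = 1.7856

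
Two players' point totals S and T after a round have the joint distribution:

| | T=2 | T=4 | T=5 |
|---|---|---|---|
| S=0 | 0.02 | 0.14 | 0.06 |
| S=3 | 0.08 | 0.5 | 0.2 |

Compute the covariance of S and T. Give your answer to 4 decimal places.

-0.0204

E[S] = 2.34,  E[T] = 4.06
E[ST] = 9.48
Cov(S,T) = E[ST] − E[S]E[T] = 9.48 − (2.34)(4.06) = -0.0204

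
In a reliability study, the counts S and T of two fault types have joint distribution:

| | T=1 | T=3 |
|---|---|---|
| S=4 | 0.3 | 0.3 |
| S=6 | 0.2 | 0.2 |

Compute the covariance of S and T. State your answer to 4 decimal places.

E[S] = 4.8,  E[T] = 2
E[ST] = 9.6
Cov(S,T) = E[ST] − E[S]E[T] = 9.6 − (4.8)(2) = 0

0.0000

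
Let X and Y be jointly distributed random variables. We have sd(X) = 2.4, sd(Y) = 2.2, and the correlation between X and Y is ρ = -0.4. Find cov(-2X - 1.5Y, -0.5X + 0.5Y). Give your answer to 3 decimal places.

2.658

V(X) = (2.4)² = 5.76;  V(Y) = (2.2)² = 4.84
cov(X,Y) = ρ·sd(X)·sd(Y) = -0.4·2.4·2.2 = -2.112
cov(-2X - 1.5Y, -0.5X + 0.5Y) = (-2)(-0.5)V(X) + (-1.5)(0.5)V(Y) + [(-2)(0.5) + (-1.5)(-0.5)]cov(X,Y)
= 1·5.76 + -0.75·4.84 + -0.25·-2.112 = 2.658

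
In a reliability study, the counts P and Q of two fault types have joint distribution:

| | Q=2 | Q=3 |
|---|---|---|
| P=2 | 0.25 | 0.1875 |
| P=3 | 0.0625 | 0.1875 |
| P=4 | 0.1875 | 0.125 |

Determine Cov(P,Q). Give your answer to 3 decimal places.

E[P] = 2.875,  E[Q] = 2.5
E[PQ] = 7.1875
Cov(P,Q) = E[PQ] − E[P]E[Q] = 7.1875 − (2.875)(2.5) = 0

0.000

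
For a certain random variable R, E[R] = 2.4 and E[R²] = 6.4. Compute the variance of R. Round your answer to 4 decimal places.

var(R) = 6.4 − (2.4)² = 0.64

0.6400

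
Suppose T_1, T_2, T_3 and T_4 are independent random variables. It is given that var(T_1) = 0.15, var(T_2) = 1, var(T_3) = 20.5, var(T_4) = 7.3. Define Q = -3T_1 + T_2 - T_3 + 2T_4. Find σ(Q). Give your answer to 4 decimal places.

7.2146

By independence, var(Q) = (-3)²var(T_1) + (1)²var(T_2) + (-1)²var(T_3) + (2)²var(T_4)
= (-3)²·0.15 + (1)²·1 + (-1)²·20.5 + (2)²·7.3 = 52.05
σ(Q) = √52.05 ≈ 7.2146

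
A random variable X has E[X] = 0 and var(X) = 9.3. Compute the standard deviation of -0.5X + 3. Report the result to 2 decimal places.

var(-0.5X + 3) = (-0.5)²·9.3 = 2.325
sd(-0.5X + 3) = √2.325 ≈ 1.52

1.52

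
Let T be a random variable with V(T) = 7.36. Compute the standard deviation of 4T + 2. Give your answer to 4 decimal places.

V(4T + 2) = (4)²·7.36 = 117.76
σ(4T + 2) = √117.76 ≈ 10.8517

10.8517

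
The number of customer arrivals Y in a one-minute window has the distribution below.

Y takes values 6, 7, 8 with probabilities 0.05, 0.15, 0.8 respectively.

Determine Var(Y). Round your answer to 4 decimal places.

0.2875

E[Y] = (6)(0.05) + (7)(0.15) + (8)(0.8) = 7.75
E[Y²] = (6)²(0.05) + (7)²(0.15) + (8)²(0.8) = 60.35
Var(Y) = E[Y²] − (E[Y])² = 60.35 − (7.75)² = 0.2875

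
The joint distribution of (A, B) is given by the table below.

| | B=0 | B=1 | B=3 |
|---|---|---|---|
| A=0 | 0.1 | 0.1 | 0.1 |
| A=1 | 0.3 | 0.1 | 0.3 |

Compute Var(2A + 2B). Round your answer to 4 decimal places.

E[A] = 0.7,  E[B] = 1.4,  E[AB] = 1
Var(A) = 0.7 − (0.7)² = 0.21;  Var(B) = 3.8 − (1.4)² = 1.84
Cov(A,B) = 1 − (0.7)(1.4) = 0.02
Var(2A + 2B) = (2)²·0.21 + (2)²·1.84 + 2·(2)·(2)·0.02 = 8.36

8.3600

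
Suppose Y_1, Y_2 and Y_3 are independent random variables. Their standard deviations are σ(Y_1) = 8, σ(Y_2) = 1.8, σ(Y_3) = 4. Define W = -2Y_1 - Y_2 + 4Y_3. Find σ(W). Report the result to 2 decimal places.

22.70

Var(Y_1) = 64, Var(Y_2) = 3.24, Var(Y_3) = 16
By independence, Var(W) = (-2)²Var(Y_1) + (-1)²Var(Y_2) + (4)²Var(Y_3)
= (-2)²·64 + (-1)²·3.24 + (4)²·16 = 515.24
σ(W) = √515.24 ≈ 22.70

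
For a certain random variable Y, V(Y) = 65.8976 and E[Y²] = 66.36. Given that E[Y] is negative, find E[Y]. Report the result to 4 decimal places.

-0.6800

(E[Y])² = E[Y²] − V(Y) = 66.36 − 65.8976 = 0.4624
E[Y] = −√0.4624 = -0.68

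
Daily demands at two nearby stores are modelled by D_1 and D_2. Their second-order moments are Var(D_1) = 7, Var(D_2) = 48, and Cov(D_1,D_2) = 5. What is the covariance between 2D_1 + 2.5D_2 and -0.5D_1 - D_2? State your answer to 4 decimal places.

Cov(2D_1 + 2.5D_2, -0.5D_1 - D_2) = (2)(-0.5)Var(D_1) + (2.5)(-1)Var(D_2) + [(2)(-1) + (2.5)(-0.5)]Cov(D_1,D_2)
= -1·7 + -2.5·48 + -3.25·5 = -143.25

-143.2500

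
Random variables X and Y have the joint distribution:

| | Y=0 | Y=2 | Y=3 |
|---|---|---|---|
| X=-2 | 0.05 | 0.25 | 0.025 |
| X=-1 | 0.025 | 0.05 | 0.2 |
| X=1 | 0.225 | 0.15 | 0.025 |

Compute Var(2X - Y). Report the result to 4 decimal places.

E[X] = -0.525,  E[Y] = 1.65,  E[XY] = -1.475
Var(X) = 1.975 − (-0.525)² = 1.699375;  Var(Y) = 4.05 − (1.65)² = 1.3275
Cov(X,Y) = -1.475 − (-0.525)(1.65) = -0.60875
Var(2X - Y) = (2)²·1.699375 + (-1)²·1.3275 + 2·(2)·(-1)·-0.60875 = 10.56

10.5600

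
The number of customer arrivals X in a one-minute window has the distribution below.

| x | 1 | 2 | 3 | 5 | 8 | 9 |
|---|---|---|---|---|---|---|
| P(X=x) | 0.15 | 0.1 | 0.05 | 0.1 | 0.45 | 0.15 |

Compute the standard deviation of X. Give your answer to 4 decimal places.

3.0079

E[X] = (1)(0.15) + (2)(0.1) + (3)(0.05) + (5)(0.1) + (8)(0.45) + (9)(0.15) = 5.95
E[X²] = (1)²(0.15) + (2)²(0.1) + (3)²(0.05) + (5)²(0.1) + (8)²(0.45) + (9)²(0.15) = 44.45
Var(X) = E[X²] − (E[X])² = 44.45 − (5.95)² = 9.0475
SD(X) = √9.0475 ≈ 3.0079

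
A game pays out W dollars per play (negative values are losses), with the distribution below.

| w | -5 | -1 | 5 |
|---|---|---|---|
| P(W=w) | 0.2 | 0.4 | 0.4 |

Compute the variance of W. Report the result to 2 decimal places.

15.04

E[W] = (-5)(0.2) + (-1)(0.4) + (5)(0.4) = 0.6
E[W²] = (-5)²(0.2) + (-1)²(0.4) + (5)²(0.4) = 15.4
V(W) = E[W²] − (E[W])² = 15.4 − (0.6)² = 15.04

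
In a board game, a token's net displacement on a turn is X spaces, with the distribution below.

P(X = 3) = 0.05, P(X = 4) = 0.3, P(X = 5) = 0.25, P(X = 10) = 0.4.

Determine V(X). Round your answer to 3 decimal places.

7.940

E[X] = (3)(0.05) + (4)(0.3) + (5)(0.25) + (10)(0.4) = 6.6
E[X²] = (3)²(0.05) + (4)²(0.3) + (5)²(0.25) + (10)²(0.4) = 51.5
V(X) = E[X²] − (E[X])² = 51.5 − (6.6)² = 7.94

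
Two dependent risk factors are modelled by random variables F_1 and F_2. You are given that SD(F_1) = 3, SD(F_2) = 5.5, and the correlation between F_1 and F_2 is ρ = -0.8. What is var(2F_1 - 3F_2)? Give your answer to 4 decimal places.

var(F_1) = (3)² = 9;  var(F_2) = (5.5)² = 30.25
cov(F_1,F_2) = ρ·SD(F_1)·SD(F_2) = -0.8·3·5.5 = -13.2
var(2F_1 - 3F_2) = (2)²·var(F_1) + (-3)²·var(F_2) + 2·(2)·(-3)·cov(F_1,F_2)
= 4·9 + 9·30.25 + -12·-13.2 = 466.65

466.6500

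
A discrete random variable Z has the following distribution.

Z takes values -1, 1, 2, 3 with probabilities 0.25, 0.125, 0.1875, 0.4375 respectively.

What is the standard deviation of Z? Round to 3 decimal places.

E[Z] = (-1)(0.25) + (1)(0.125) + (2)(0.1875) + (3)(0.4375) = 1.5625
E[Z²] = (-1)²(0.25) + (1)²(0.125) + (2)²(0.1875) + (3)²(0.4375) = 5.0625
Var(Z) = E[Z²] − (E[Z])² = 5.0625 − (1.5625)² = 2.62109375
sd(Z) = √2.62109375 ≈ 1.619

1.619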